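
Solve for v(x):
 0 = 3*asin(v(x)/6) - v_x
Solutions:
 Integral(1/asin(_y/6), (_y, v(x))) = C1 + 3*x


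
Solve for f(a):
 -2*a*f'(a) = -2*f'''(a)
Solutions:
 f(a) = C1 + Integral(C2*airyai(a) + C3*airybi(a), a)


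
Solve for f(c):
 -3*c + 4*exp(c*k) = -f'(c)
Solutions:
 f(c) = C1 + 3*c^2/2 - 4*exp(c*k)/k


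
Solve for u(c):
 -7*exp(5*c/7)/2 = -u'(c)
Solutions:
 u(c) = C1 + 49*exp(5*c/7)/10


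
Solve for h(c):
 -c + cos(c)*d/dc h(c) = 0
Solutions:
 h(c) = C1 + Integral(c/cos(c), c)


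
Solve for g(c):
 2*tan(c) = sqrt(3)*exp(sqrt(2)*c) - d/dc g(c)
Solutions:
 g(c) = C1 + sqrt(6)*exp(sqrt(2)*c)/2 + 2*log(cos(c))


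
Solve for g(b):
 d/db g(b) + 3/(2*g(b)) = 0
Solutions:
 g(b) = -sqrt(C1 - 3*b)
 g(b) = sqrt(C1 - 3*b)


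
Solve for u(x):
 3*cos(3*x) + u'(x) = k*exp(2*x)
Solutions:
 u(x) = C1 + k*exp(2*x)/2 - sin(3*x)


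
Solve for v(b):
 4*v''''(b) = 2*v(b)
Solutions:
 v(b) = C1*exp(-2^(3/4)*b/2) + C2*exp(2^(3/4)*b/2) + C3*sin(2^(3/4)*b/2) + C4*cos(2^(3/4)*b/2)


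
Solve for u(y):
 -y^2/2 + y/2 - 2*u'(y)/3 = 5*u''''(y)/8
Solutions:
 u(y) = C1 + C4*exp(-2*15^(2/3)*2^(1/3)*y/15) - y^3/4 + 3*y^2/8 + (C2*sin(2^(1/3)*3^(1/6)*5^(2/3)*y/5) + C3*cos(2^(1/3)*3^(1/6)*5^(2/3)*y/5))*exp(15^(2/3)*2^(1/3)*y/15)


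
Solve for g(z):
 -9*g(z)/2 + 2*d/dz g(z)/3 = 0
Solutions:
 g(z) = C1*exp(27*z/4)


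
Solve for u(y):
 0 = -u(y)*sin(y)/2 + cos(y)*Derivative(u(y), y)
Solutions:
 u(y) = C1/sqrt(cos(y))


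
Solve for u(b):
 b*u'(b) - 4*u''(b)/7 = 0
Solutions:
 u(b) = C1 + C2*erfi(sqrt(14)*b/4)


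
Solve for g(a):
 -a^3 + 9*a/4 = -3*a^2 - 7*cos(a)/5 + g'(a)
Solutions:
 g(a) = C1 - a^4/4 + a^3 + 9*a^2/8 + 7*sin(a)/5


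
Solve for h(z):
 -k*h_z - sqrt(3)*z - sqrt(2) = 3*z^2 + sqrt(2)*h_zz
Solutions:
 h(z) = C1 + C2*exp(-sqrt(2)*k*z/2) - z^3/k - sqrt(3)*z^2/(2*k) - sqrt(2)*z/k + 3*sqrt(2)*z^2/k^2 + sqrt(6)*z/k^2 - 12*z/k^3


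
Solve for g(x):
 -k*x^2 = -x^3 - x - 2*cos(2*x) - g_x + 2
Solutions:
 g(x) = C1 + k*x^3/3 - x^4/4 - x^2/2 + 2*x - 2*sin(x)*cos(x)


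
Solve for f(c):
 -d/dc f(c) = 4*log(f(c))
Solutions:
 li(f(c)) = C1 - 4*c


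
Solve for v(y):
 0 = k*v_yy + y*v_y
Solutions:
 v(y) = C1 + C2*sqrt(k)*erf(sqrt(2)*y*sqrt(1/k)/2)


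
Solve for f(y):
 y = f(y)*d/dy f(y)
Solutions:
 f(y) = -sqrt(C1 + y^2)
 f(y) = sqrt(C1 + y^2)


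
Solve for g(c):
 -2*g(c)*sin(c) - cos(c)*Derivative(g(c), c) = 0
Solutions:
 g(c) = C1*cos(c)^2


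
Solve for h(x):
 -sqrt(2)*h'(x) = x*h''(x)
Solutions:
 h(x) = C1 + C2*x^(1 - sqrt(2))


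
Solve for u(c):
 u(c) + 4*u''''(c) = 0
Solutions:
 u(c) = (C1*sin(c/2) + C2*cos(c/2))*exp(-c/2) + (C3*sin(c/2) + C4*cos(c/2))*exp(c/2)


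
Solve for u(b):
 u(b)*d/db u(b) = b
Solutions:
 u(b) = -sqrt(C1 + b^2)
 u(b) = sqrt(C1 + b^2)


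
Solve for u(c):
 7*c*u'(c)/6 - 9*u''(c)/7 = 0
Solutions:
 u(c) = C1 + C2*erfi(7*sqrt(3)*c/18)


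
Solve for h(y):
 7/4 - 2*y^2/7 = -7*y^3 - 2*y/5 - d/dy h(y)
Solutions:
 h(y) = C1 - 7*y^4/4 + 2*y^3/21 - y^2/5 - 7*y/4


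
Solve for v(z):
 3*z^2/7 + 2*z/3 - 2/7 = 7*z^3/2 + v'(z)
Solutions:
 v(z) = C1 - 7*z^4/8 + z^3/7 + z^2/3 - 2*z/7


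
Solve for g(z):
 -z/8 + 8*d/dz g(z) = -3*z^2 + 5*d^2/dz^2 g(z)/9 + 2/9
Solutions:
 g(z) = C1 + C2*exp(72*z/5) - z^3/8 - 7*z^2/384 + 349*z/13824


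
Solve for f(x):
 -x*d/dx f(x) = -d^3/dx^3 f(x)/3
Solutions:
 f(x) = C1 + Integral(C2*airyai(3^(1/3)*x) + C3*airybi(3^(1/3)*x), x)


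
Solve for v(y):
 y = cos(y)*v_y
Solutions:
 v(y) = C1 + Integral(y/cos(y), y)


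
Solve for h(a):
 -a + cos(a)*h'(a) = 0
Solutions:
 h(a) = C1 + Integral(a/cos(a), a)


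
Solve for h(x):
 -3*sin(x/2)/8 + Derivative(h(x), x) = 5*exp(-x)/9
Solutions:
 h(x) = C1 - 3*cos(x/2)/4 - 5*exp(-x)/9


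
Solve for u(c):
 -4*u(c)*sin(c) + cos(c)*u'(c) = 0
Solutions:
 u(c) = C1/cos(c)^4


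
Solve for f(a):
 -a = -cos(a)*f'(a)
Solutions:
 f(a) = C1 + Integral(a/cos(a), a)


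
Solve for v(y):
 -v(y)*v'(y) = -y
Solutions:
 v(y) = -sqrt(C1 + y^2)
 v(y) = sqrt(C1 + y^2)


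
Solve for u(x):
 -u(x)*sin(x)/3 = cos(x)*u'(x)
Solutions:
 u(x) = C1*cos(x)^(1/3)


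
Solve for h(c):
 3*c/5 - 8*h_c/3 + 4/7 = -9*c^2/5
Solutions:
 h(c) = C1 + 9*c^3/40 + 9*c^2/80 + 3*c/14


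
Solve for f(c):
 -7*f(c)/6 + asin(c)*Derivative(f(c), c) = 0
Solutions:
 f(c) = C1*exp(7*Integral(1/asin(c), c)/6)


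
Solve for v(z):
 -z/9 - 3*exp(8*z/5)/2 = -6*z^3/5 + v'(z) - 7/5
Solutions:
 v(z) = C1 + 3*z^4/10 - z^2/18 + 7*z/5 - 15*exp(8*z/5)/16


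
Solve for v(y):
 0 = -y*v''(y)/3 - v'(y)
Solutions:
 v(y) = C1 + C2/y^2


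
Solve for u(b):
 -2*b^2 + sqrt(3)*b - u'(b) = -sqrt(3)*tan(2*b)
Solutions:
 u(b) = C1 - 2*b^3/3 + sqrt(3)*b^2/2 - sqrt(3)*log(cos(2*b))/2


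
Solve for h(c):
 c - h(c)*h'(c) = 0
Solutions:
 h(c) = -sqrt(C1 + c^2)
 h(c) = sqrt(C1 + c^2)


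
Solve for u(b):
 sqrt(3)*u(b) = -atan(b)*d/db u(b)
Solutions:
 u(b) = C1*exp(-sqrt(3)*Integral(1/atan(b), b))


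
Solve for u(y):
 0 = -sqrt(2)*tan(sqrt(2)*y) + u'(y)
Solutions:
 u(y) = C1 - log(cos(sqrt(2)*y))


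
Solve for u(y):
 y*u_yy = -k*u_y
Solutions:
 u(y) = C1 + y^(1 - re(k))*(C2*sin(log(y)*Abs(im(k))) + C3*cos(log(y)*im(k)))


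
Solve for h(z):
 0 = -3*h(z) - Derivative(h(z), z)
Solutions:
 h(z) = C1*exp(-3*z)


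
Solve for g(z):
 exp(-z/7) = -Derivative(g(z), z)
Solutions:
 g(z) = C1 + 7*exp(-z/7)


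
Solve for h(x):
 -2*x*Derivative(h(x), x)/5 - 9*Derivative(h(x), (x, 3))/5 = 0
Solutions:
 h(x) = C1 + Integral(C2*airyai(-6^(1/3)*x/3) + C3*airybi(-6^(1/3)*x/3), x)


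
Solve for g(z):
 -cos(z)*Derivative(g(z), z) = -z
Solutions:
 g(z) = C1 + Integral(z/cos(z), z)


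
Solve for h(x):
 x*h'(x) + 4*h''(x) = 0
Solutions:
 h(x) = C1 + C2*erf(sqrt(2)*x/4)


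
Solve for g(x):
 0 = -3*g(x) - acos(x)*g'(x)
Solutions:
 g(x) = C1*exp(-3*Integral(1/acos(x), x))


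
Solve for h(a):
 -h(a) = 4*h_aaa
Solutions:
 h(a) = C3*exp(-2^(1/3)*a/2) + (C1*sin(2^(1/3)*sqrt(3)*a/4) + C2*cos(2^(1/3)*sqrt(3)*a/4))*exp(2^(1/3)*a/4)


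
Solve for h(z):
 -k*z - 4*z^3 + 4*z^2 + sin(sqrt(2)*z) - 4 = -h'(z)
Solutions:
 h(z) = C1 + k*z^2/2 + z^4 - 4*z^3/3 + 4*z + sqrt(2)*cos(sqrt(2)*z)/2


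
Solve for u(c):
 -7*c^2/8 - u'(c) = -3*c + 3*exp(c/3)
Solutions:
 u(c) = C1 - 7*c^3/24 + 3*c^2/2 - 9*exp(c/3)


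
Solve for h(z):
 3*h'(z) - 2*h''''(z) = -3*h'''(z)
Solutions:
 h(z) = C1 + C2*exp(z*(-(4*sqrt(3) + 7)^(1/3) - 1/(4*sqrt(3) + 7)^(1/3) + 2)/4)*sin(sqrt(3)*z*(-(4*sqrt(3) + 7)^(1/3) + (4*sqrt(3) + 7)^(-1/3))/4) + C3*exp(z*(-(4*sqrt(3) + 7)^(1/3) - 1/(4*sqrt(3) + 7)^(1/3) + 2)/4)*cos(sqrt(3)*z*(-(4*sqrt(3) + 7)^(1/3) + (4*sqrt(3) + 7)^(-1/3))/4) + C4*exp(z*((4*sqrt(3) + 7)^(-1/3) + 1 + (4*sqrt(3) + 7)^(1/3))/2)


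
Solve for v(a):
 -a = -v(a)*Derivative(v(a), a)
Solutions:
 v(a) = -sqrt(C1 + a^2)
 v(a) = sqrt(C1 + a^2)


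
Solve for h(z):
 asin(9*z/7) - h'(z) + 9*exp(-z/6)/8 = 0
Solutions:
 h(z) = C1 + z*asin(9*z/7) + sqrt(49 - 81*z^2)/9 - 27*exp(-z/6)/4


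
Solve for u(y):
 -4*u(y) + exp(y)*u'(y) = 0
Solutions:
 u(y) = C1*exp(-4*exp(-y))


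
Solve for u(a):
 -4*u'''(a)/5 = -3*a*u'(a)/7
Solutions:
 u(a) = C1 + Integral(C2*airyai(1470^(1/3)*a/14) + C3*airybi(1470^(1/3)*a/14), a)


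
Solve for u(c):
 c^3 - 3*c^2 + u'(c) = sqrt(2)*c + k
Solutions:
 u(c) = C1 - c^4/4 + c^3 + sqrt(2)*c^2/2 + c*k


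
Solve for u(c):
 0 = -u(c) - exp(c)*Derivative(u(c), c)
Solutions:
 u(c) = C1*exp(exp(-c))


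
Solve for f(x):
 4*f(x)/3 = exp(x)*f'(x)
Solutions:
 f(x) = C1*exp(-4*exp(-x)/3)


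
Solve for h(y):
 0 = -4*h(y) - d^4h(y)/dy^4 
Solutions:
 h(y) = (C1*sin(y) + C2*cos(y))*exp(-y) + (C3*sin(y) + C4*cos(y))*exp(y)


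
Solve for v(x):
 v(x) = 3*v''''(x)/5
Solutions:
 v(x) = C1*exp(-3^(3/4)*5^(1/4)*x/3) + C2*exp(3^(3/4)*5^(1/4)*x/3) + C3*sin(3^(3/4)*5^(1/4)*x/3) + C4*cos(3^(3/4)*5^(1/4)*x/3)


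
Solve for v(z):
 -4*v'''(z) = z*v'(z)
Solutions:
 v(z) = C1 + Integral(C2*airyai(-2^(1/3)*z/2) + C3*airybi(-2^(1/3)*z/2), z)


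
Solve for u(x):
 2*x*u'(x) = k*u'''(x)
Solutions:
 u(x) = C1 + Integral(C2*airyai(2^(1/3)*x*(1/k)^(1/3)) + C3*airybi(2^(1/3)*x*(1/k)^(1/3)), x)


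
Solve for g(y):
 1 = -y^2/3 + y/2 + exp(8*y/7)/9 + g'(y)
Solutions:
 g(y) = C1 + y^3/9 - y^2/4 + y - 7*exp(8*y/7)/72


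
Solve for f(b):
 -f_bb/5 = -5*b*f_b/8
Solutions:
 f(b) = C1 + C2*erfi(5*b/4)


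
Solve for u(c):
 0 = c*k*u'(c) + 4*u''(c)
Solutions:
 u(c) = Piecewise((-sqrt(2)*sqrt(pi)*C1*erf(sqrt(2)*c*sqrt(k)/4)/sqrt(k) - C2, (k > 0) | (k < 0)), (-C1*c - C2, True))


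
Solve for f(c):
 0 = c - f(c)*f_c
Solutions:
 f(c) = -sqrt(C1 + c^2)
 f(c) = sqrt(C1 + c^2)


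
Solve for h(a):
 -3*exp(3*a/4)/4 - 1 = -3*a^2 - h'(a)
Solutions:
 h(a) = C1 - a^3 + a + exp(3*a/4)


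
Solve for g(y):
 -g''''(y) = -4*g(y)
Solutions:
 g(y) = C1*exp(-sqrt(2)*y) + C2*exp(sqrt(2)*y) + C3*sin(sqrt(2)*y) + C4*cos(sqrt(2)*y)


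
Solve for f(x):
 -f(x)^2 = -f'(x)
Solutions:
 f(x) = -1/(C1 + x)


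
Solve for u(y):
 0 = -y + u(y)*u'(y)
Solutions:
 u(y) = -sqrt(C1 + y^2)
 u(y) = sqrt(C1 + y^2)


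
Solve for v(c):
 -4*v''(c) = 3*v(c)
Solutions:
 v(c) = C1*sin(sqrt(3)*c/2) + C2*cos(sqrt(3)*c/2)


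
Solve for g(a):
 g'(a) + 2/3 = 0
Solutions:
 g(a) = C1 - 2*a/3


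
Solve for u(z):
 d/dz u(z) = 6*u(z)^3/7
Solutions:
 u(z) = -sqrt(14)*sqrt(-1/(C1 + 6*z))/2
 u(z) = sqrt(14)*sqrt(-1/(C1 + 6*z))/2


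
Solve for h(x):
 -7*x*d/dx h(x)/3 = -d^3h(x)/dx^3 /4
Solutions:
 h(x) = C1 + Integral(C2*airyai(28^(1/3)*3^(2/3)*x/3) + C3*airybi(28^(1/3)*3^(2/3)*x/3), x)


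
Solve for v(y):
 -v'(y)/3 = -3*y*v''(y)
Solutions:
 v(y) = C1 + C2*y^(10/9)


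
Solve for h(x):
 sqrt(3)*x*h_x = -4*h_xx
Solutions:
 h(x) = C1 + C2*erf(sqrt(2)*3^(1/4)*x/4)


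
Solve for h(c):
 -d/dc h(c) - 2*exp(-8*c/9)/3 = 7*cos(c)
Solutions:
 h(c) = C1 - 7*sin(c) + 3*exp(-8*c/9)/4


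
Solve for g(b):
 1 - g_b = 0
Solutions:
 g(b) = C1 + b


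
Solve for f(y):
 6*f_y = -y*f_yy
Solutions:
 f(y) = C1 + C2/y^5


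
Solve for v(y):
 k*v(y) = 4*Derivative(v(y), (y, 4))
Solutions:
 v(y) = C1*exp(-sqrt(2)*k^(1/4)*y/2) + C2*exp(sqrt(2)*k^(1/4)*y/2) + C3*exp(-sqrt(2)*I*k^(1/4)*y/2) + C4*exp(sqrt(2)*I*k^(1/4)*y/2)


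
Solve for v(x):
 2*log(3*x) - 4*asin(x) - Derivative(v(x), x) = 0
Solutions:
 v(x) = C1 + 2*x*log(x) - 4*x*asin(x) - 2*x + 2*x*log(3) - 4*sqrt(1 - x^2)


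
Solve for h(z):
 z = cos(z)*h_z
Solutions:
 h(z) = C1 + Integral(z/cos(z), z)


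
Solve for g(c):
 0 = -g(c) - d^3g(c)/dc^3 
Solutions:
 g(c) = C3*exp(-c) + (C1*sin(sqrt(3)*c/2) + C2*cos(sqrt(3)*c/2))*exp(c/2)


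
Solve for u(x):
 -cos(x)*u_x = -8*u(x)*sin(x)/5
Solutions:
 u(x) = C1/cos(x)^(8/5)


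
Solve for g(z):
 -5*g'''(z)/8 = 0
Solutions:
 g(z) = C1 + C2*z + C3*z^2


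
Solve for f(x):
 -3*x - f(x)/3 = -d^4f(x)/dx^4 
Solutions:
 f(x) = C1*exp(-3^(3/4)*x/3) + C2*exp(3^(3/4)*x/3) + C3*sin(3^(3/4)*x/3) + C4*cos(3^(3/4)*x/3) - 9*x


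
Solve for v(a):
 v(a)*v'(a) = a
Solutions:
 v(a) = -sqrt(C1 + a^2)
 v(a) = sqrt(C1 + a^2)


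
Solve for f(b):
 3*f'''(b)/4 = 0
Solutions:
 f(b) = C1 + C2*b + C3*b^2


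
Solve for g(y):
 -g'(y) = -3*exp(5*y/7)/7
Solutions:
 g(y) = C1 + 3*exp(5*y/7)/5


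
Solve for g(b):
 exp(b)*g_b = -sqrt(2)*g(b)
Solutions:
 g(b) = C1*exp(sqrt(2)*exp(-b))


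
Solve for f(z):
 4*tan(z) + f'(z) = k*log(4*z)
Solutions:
 f(z) = C1 + k*z*(log(z) - 1) + 2*k*z*log(2) + 4*log(cos(z))


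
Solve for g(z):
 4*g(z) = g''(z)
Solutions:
 g(z) = C1*exp(-2*z) + C2*exp(2*z)


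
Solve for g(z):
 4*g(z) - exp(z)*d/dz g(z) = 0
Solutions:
 g(z) = C1*exp(-4*exp(-z))


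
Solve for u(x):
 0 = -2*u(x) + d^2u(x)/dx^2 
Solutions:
 u(x) = C1*exp(-sqrt(2)*x) + C2*exp(sqrt(2)*x)


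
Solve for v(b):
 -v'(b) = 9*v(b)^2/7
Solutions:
 v(b) = 7/(C1 + 9*b)


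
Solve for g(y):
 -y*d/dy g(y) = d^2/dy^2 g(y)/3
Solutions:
 g(y) = C1 + C2*erf(sqrt(6)*y/2)


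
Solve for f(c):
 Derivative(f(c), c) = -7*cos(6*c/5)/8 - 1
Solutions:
 f(c) = C1 - c - 35*sin(6*c/5)/48


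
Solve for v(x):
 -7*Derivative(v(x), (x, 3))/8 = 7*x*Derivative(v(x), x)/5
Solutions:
 v(x) = C1 + Integral(C2*airyai(-2*5^(2/3)*x/5) + C3*airybi(-2*5^(2/3)*x/5), x)


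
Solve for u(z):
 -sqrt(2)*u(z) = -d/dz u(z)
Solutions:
 u(z) = C1*exp(sqrt(2)*z)


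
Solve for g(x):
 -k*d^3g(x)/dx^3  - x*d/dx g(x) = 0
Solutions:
 g(x) = C1 + Integral(C2*airyai(x*(-1/k)^(1/3)) + C3*airybi(x*(-1/k)^(1/3)), x)


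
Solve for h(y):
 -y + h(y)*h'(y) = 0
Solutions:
 h(y) = -sqrt(C1 + y^2)
 h(y) = sqrt(C1 + y^2)


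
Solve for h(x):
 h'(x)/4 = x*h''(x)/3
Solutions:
 h(x) = C1 + C2*x^(7/4)


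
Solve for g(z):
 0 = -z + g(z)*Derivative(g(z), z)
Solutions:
 g(z) = -sqrt(C1 + z^2)
 g(z) = sqrt(C1 + z^2)


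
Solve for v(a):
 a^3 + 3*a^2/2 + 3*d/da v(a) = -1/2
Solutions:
 v(a) = C1 - a^4/12 - a^3/6 - a/6


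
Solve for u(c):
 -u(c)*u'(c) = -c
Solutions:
 u(c) = -sqrt(C1 + c^2)
 u(c) = sqrt(C1 + c^2)


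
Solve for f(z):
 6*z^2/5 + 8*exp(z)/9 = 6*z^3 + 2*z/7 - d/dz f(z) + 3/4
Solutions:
 f(z) = C1 + 3*z^4/2 - 2*z^3/5 + z^2/7 + 3*z/4 - 8*exp(z)/9


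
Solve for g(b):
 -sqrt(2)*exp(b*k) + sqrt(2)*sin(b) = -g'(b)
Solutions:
 g(b) = C1 + sqrt(2)*cos(b) + sqrt(2)*exp(b*k)/k


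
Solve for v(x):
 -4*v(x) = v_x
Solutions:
 v(x) = C1*exp(-4*x)


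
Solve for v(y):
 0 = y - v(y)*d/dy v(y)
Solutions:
 v(y) = -sqrt(C1 + y^2)
 v(y) = sqrt(C1 + y^2)


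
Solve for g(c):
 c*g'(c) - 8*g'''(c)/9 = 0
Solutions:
 g(c) = C1 + Integral(C2*airyai(3^(2/3)*c/2) + C3*airybi(3^(2/3)*c/2), c)


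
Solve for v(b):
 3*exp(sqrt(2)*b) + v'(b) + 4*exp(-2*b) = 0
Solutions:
 v(b) = C1 - 3*sqrt(2)*exp(sqrt(2)*b)/2 + 2*exp(-2*b)


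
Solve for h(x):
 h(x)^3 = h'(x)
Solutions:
 h(x) = -sqrt(2)*sqrt(-1/(C1 + x))/2
 h(x) = sqrt(2)*sqrt(-1/(C1 + x))/2


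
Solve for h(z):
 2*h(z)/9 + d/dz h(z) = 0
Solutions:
 h(z) = C1*exp(-2*z/9)


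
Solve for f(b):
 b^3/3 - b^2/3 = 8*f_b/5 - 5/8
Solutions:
 f(b) = C1 + 5*b^4/96 - 5*b^3/72 + 25*b/64


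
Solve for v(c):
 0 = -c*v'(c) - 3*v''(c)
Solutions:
 v(c) = C1 + C2*erf(sqrt(6)*c/6)


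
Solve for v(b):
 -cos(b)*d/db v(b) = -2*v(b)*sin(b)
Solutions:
 v(b) = C1/cos(b)^2


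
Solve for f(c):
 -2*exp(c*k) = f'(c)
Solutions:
 f(c) = C1 - 2*exp(c*k)/k


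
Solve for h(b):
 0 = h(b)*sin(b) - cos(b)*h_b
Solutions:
 h(b) = C1/cos(b)


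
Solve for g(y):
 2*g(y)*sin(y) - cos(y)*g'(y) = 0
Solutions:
 g(y) = C1/cos(y)^2


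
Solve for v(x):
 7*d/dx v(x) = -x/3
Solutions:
 v(x) = C1 - x^2/42


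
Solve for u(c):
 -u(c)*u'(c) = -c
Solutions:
 u(c) = -sqrt(C1 + c^2)
 u(c) = sqrt(C1 + c^2)


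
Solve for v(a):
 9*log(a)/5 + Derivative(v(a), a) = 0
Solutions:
 v(a) = C1 - 9*a*log(a)/5 + 9*a/5


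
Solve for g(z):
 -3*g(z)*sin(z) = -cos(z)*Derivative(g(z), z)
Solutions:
 g(z) = C1/cos(z)^3


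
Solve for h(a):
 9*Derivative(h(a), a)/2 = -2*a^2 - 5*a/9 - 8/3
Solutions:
 h(a) = C1 - 4*a^3/27 - 5*a^2/81 - 16*a/27


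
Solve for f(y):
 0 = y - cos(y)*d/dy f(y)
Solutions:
 f(y) = C1 + Integral(y/cos(y), y)


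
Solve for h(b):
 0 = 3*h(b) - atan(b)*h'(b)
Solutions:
 h(b) = C1*exp(3*Integral(1/atan(b), b))


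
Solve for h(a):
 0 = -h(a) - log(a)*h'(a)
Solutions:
 h(a) = C1*exp(-li(a))


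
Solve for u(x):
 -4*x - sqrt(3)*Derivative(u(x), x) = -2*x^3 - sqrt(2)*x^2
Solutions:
 u(x) = C1 + sqrt(3)*x^4/6 + sqrt(6)*x^3/9 - 2*sqrt(3)*x^2/3


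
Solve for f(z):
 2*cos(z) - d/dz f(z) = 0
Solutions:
 f(z) = C1 + 2*sin(z)


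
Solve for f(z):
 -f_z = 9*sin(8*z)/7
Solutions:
 f(z) = C1 + 9*cos(8*z)/56


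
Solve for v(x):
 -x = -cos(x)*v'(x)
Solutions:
 v(x) = C1 + Integral(x/cos(x), x)


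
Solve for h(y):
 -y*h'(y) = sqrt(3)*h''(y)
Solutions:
 h(y) = C1 + C2*erf(sqrt(2)*3^(3/4)*y/6)


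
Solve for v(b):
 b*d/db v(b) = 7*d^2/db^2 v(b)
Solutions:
 v(b) = C1 + C2*erfi(sqrt(14)*b/14)


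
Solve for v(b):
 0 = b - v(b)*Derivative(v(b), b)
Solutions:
 v(b) = -sqrt(C1 + b^2)
 v(b) = sqrt(C1 + b^2)


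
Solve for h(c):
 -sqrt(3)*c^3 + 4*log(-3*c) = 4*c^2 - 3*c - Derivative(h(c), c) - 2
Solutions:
 h(c) = C1 + sqrt(3)*c^4/4 + 4*c^3/3 - 3*c^2/2 - 4*c*log(-c) + 2*c*(1 - 2*log(3))


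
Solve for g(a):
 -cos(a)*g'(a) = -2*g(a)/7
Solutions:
 g(a) = C1*(sin(a) + 1)^(1/7)/(sin(a) - 1)^(1/7)


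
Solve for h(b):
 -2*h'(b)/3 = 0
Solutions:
 h(b) = C1


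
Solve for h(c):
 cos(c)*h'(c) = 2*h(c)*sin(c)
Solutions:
 h(c) = C1/cos(c)^2


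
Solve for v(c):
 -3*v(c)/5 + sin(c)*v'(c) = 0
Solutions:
 v(c) = C1*(cos(c) - 1)^(3/10)/(cos(c) + 1)^(3/10)


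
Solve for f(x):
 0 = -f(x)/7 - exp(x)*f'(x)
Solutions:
 f(x) = C1*exp(exp(-x)/7)


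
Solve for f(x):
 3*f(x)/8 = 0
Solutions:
 f(x) = 0


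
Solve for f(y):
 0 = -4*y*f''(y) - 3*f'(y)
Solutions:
 f(y) = C1 + C2*y^(1/4)


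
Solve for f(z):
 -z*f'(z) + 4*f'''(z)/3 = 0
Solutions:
 f(z) = C1 + Integral(C2*airyai(6^(1/3)*z/2) + C3*airybi(6^(1/3)*z/2), z)


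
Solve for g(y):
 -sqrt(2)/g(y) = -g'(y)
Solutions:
 g(y) = -sqrt(C1 + 2*sqrt(2)*y)
 g(y) = sqrt(C1 + 2*sqrt(2)*y)


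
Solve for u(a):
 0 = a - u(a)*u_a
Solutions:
 u(a) = -sqrt(C1 + a^2)
 u(a) = sqrt(C1 + a^2)


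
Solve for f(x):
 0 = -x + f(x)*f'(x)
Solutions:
 f(x) = -sqrt(C1 + x^2)
 f(x) = sqrt(C1 + x^2)


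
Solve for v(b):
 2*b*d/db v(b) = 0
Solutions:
 v(b) = C1


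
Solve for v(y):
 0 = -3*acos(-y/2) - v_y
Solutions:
 v(y) = C1 - 3*y*acos(-y/2) - 3*sqrt(4 - y^2)


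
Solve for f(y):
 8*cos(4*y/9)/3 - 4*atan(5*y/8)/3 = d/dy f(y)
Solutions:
 f(y) = C1 - 4*y*atan(5*y/8)/3 + 16*log(25*y^2 + 64)/15 + 6*sin(4*y/9)


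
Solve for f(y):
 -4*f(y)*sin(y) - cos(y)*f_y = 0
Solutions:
 f(y) = C1*cos(y)^4


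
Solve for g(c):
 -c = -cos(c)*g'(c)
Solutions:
 g(c) = C1 + Integral(c/cos(c), c)


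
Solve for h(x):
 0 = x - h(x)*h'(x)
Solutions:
 h(x) = -sqrt(C1 + x^2)
 h(x) = sqrt(C1 + x^2)


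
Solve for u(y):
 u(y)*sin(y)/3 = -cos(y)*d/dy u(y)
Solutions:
 u(y) = C1*cos(y)^(1/3)


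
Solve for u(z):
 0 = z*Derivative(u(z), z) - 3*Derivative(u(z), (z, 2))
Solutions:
 u(z) = C1 + C2*erfi(sqrt(6)*z/6)


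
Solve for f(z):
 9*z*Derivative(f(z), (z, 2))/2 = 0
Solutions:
 f(z) = C1 + C2*z


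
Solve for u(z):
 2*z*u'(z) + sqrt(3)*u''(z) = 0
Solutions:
 u(z) = C1 + C2*erf(3^(3/4)*z/3)


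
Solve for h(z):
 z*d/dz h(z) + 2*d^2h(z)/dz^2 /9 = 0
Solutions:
 h(z) = C1 + C2*erf(3*z/2)


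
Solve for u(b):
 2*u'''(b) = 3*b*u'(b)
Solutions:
 u(b) = C1 + Integral(C2*airyai(2^(2/3)*3^(1/3)*b/2) + C3*airybi(2^(2/3)*3^(1/3)*b/2), b)


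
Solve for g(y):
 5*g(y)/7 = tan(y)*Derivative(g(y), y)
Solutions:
 g(y) = C1*sin(y)^(5/7)


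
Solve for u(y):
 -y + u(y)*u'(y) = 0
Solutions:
 u(y) = -sqrt(C1 + y^2)
 u(y) = sqrt(C1 + y^2)


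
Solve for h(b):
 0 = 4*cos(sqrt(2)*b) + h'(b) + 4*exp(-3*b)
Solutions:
 h(b) = C1 - 2*sqrt(2)*sin(sqrt(2)*b) + 4*exp(-3*b)/3


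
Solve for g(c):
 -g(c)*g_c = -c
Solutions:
 g(c) = -sqrt(C1 + c^2)
 g(c) = sqrt(C1 + c^2)


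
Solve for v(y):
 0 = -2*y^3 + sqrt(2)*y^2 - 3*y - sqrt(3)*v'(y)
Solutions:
 v(y) = C1 - sqrt(3)*y^4/6 + sqrt(6)*y^3/9 - sqrt(3)*y^2/2


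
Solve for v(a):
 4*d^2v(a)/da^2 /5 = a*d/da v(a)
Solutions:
 v(a) = C1 + C2*erfi(sqrt(10)*a/4)


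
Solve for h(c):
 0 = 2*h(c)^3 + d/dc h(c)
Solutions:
 h(c) = -sqrt(2)*sqrt(-1/(C1 - 2*c))/2
 h(c) = sqrt(2)*sqrt(-1/(C1 - 2*c))/2


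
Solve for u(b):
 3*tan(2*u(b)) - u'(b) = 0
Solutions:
 u(b) = -asin(C1*exp(6*b))/2 + pi/2
 u(b) = asin(C1*exp(6*b))/2


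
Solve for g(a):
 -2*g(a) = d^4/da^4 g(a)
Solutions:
 g(a) = (C1*sin(2^(3/4)*a/2) + C2*cos(2^(3/4)*a/2))*exp(-2^(3/4)*a/2) + (C3*sin(2^(3/4)*a/2) + C4*cos(2^(3/4)*a/2))*exp(2^(3/4)*a/2)


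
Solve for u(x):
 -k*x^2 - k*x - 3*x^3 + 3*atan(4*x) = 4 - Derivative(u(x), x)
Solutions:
 u(x) = C1 + k*x^3/3 + k*x^2/2 + 3*x^4/4 - 3*x*atan(4*x) + 4*x + 3*log(16*x^2 + 1)/8


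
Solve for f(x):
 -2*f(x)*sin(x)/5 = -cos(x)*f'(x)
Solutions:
 f(x) = C1/cos(x)^(2/5)


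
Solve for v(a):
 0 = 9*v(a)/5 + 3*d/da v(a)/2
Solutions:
 v(a) = C1*exp(-6*a/5)


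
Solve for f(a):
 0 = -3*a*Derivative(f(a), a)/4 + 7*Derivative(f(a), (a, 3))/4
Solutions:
 f(a) = C1 + Integral(C2*airyai(3^(1/3)*7^(2/3)*a/7) + C3*airybi(3^(1/3)*7^(2/3)*a/7), a)


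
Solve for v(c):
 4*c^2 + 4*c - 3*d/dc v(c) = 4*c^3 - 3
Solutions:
 v(c) = C1 - c^4/3 + 4*c^3/9 + 2*c^2/3 + c


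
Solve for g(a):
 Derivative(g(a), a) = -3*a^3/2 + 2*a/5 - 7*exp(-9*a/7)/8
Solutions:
 g(a) = C1 - 3*a^4/8 + a^2/5 + 49*exp(-9*a/7)/72


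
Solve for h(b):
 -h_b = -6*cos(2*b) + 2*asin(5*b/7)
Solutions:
 h(b) = C1 - 2*b*asin(5*b/7) - 2*sqrt(49 - 25*b^2)/5 + 3*sin(2*b)


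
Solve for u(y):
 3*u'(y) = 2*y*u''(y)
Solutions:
 u(y) = C1 + C2*y^(5/2)


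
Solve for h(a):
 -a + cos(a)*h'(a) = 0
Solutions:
 h(a) = C1 + Integral(a/cos(a), a)


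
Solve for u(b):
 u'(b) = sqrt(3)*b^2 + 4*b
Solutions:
 u(b) = C1 + sqrt(3)*b^3/3 + 2*b^2


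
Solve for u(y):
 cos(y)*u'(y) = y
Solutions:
 u(y) = C1 + Integral(y/cos(y), y)


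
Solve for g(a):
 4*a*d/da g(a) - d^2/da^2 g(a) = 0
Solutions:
 g(a) = C1 + C2*erfi(sqrt(2)*a)


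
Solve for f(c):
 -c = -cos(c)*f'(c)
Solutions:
 f(c) = C1 + Integral(c/cos(c), c)


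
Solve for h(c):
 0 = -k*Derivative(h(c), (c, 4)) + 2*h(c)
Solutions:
 h(c) = C1*exp(-2^(1/4)*c*(1/k)^(1/4)) + C2*exp(2^(1/4)*c*(1/k)^(1/4)) + C3*exp(-2^(1/4)*I*c*(1/k)^(1/4)) + C4*exp(2^(1/4)*I*c*(1/k)^(1/4))


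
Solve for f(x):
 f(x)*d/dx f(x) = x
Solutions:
 f(x) = -sqrt(C1 + x^2)
 f(x) = sqrt(C1 + x^2)


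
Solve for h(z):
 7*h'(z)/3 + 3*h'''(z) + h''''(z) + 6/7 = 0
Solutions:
 h(z) = C1 + C2*exp(z*(-1 + 6^(1/3)/(2*(sqrt(133) + 13)^(1/3)) + 6^(2/3)*(sqrt(133) + 13)^(1/3)/12))*sin(2^(1/3)*3^(1/6)*z*(-2^(1/3)*(sqrt(133) + 13)^(1/3) + 2*3^(2/3)/(sqrt(133) + 13)^(1/3))/4) + C3*exp(z*(-1 + 6^(1/3)/(2*(sqrt(133) + 13)^(1/3)) + 6^(2/3)*(sqrt(133) + 13)^(1/3)/12))*cos(2^(1/3)*3^(1/6)*z*(-2^(1/3)*(sqrt(133) + 13)^(1/3) + 2*3^(2/3)/(sqrt(133) + 13)^(1/3))/4) + C4*exp(-z*(6^(1/3)/(sqrt(133) + 13)^(1/3) + 1 + 6^(2/3)*(sqrt(133) + 13)^(1/3)/6)) - 18*z/49


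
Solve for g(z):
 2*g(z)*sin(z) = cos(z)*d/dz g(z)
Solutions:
 g(z) = C1/cos(z)^2


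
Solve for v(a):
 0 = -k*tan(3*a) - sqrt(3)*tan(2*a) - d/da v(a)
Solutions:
 v(a) = C1 + k*log(cos(3*a))/3 + sqrt(3)*log(cos(2*a))/2


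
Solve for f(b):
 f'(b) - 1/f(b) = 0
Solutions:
 f(b) = -sqrt(C1 + 2*b)
 f(b) = sqrt(C1 + 2*b)


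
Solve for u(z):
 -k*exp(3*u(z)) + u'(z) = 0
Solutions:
 u(z) = log(-1/(C1 + 3*k*z))/3
 u(z) = log((-1/(C1 + k*z))^(1/3)*(-3^(2/3) - 3*3^(1/6)*I)/6)
 u(z) = log((-1/(C1 + k*z))^(1/3)*(-3^(2/3) + 3*3^(1/6)*I)/6)


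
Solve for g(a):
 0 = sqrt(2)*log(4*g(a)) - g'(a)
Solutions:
 -sqrt(2)*Integral(1/(log(_y) + 2*log(2)), (_y, g(a)))/2 = C1 - a


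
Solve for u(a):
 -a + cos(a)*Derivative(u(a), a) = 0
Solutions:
 u(a) = C1 + Integral(a/cos(a), a)


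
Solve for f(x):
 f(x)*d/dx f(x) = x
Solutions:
 f(x) = -sqrt(C1 + x^2)
 f(x) = sqrt(C1 + x^2)


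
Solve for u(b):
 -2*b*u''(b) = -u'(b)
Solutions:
 u(b) = C1 + C2*b^(3/2)


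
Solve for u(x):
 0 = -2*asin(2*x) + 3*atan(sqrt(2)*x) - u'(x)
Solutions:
 u(x) = C1 - 2*x*asin(2*x) + 3*x*atan(sqrt(2)*x) - sqrt(1 - 4*x^2) - 3*sqrt(2)*log(2*x^2 + 1)/4


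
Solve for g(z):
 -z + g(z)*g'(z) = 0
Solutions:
 g(z) = -sqrt(C1 + z^2)
 g(z) = sqrt(C1 + z^2)


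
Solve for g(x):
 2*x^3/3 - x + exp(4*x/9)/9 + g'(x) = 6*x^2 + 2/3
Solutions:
 g(x) = C1 - x^4/6 + 2*x^3 + x^2/2 + 2*x/3 - exp(4*x/9)/4


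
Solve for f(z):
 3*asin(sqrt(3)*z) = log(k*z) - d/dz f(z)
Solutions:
 f(z) = C1 + z*log(k*z) - 3*z*asin(sqrt(3)*z) - z - sqrt(3)*sqrt(1 - 3*z^2)


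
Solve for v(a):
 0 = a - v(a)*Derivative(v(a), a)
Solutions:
 v(a) = -sqrt(C1 + a^2)
 v(a) = sqrt(C1 + a^2)


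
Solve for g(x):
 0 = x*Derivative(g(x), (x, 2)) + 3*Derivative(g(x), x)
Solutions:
 g(x) = C1 + C2/x^2


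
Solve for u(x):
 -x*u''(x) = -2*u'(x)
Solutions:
 u(x) = C1 + C2*x^3


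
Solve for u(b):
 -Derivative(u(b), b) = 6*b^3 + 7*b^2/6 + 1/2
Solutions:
 u(b) = C1 - 3*b^4/2 - 7*b^3/18 - b/2


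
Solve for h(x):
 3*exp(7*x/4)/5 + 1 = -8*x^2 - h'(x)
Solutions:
 h(x) = C1 - 8*x^3/3 - x - 12*exp(7*x/4)/35


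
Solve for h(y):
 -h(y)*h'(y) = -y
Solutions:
 h(y) = -sqrt(C1 + y^2)
 h(y) = sqrt(C1 + y^2)


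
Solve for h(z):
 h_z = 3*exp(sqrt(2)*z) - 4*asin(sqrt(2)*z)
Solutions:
 h(z) = C1 - 4*z*asin(sqrt(2)*z) - 2*sqrt(2)*sqrt(1 - 2*z^2) + 3*sqrt(2)*exp(sqrt(2)*z)/2


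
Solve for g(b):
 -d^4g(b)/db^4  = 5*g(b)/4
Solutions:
 g(b) = (C1*sin(5^(1/4)*b/2) + C2*cos(5^(1/4)*b/2))*exp(-5^(1/4)*b/2) + (C3*sin(5^(1/4)*b/2) + C4*cos(5^(1/4)*b/2))*exp(5^(1/4)*b/2)


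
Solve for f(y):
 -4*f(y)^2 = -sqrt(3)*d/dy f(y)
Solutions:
 f(y) = -3/(C1 + 4*sqrt(3)*y)


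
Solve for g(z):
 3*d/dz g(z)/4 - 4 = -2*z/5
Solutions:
 g(z) = C1 - 4*z^2/15 + 16*z/3


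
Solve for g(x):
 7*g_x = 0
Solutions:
 g(x) = C1


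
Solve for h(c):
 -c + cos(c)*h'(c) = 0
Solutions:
 h(c) = C1 + Integral(c/cos(c), c)


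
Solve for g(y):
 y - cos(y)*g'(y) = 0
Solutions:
 g(y) = C1 + Integral(y/cos(y), y)


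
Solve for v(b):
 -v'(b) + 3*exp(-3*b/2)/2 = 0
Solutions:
 v(b) = C1 - 1/exp(b)^(3/2)


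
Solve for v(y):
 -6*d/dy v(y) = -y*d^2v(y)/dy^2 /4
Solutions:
 v(y) = C1 + C2*y^25


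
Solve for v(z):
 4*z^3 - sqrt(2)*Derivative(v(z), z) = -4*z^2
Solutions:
 v(z) = C1 + sqrt(2)*z^4/2 + 2*sqrt(2)*z^3/3


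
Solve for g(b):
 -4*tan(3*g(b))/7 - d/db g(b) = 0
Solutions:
 g(b) = -asin(C1*exp(-12*b/7))/3 + pi/3
 g(b) = asin(C1*exp(-12*b/7))/3


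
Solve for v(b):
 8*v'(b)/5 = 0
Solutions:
 v(b) = C1


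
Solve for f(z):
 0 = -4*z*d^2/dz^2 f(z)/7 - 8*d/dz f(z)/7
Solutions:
 f(z) = C1 + C2/z


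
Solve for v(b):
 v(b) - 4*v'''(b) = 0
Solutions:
 v(b) = C3*exp(2^(1/3)*b/2) + (C1*sin(2^(1/3)*sqrt(3)*b/4) + C2*cos(2^(1/3)*sqrt(3)*b/4))*exp(-2^(1/3)*b/4)


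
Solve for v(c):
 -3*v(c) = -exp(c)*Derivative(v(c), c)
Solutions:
 v(c) = C1*exp(-3*exp(-c))


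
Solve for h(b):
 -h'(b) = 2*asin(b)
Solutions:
 h(b) = C1 - 2*b*asin(b) - 2*sqrt(1 - b^2)


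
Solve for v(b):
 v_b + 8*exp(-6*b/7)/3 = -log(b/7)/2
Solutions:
 v(b) = C1 - b*log(b)/2 + b*(1 + log(7))/2 + 28*exp(-6*b/7)/9


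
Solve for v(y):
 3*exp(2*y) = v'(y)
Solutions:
 v(y) = C1 + 3*exp(2*y)/2


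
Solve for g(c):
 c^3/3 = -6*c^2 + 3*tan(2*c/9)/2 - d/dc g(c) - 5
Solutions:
 g(c) = C1 - c^4/12 - 2*c^3 - 5*c - 27*log(cos(2*c/9))/4


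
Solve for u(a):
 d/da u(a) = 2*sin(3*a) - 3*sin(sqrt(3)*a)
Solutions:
 u(a) = C1 - 2*cos(3*a)/3 + sqrt(3)*cos(sqrt(3)*a)


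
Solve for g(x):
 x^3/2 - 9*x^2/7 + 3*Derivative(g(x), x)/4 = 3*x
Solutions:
 g(x) = C1 - x^4/6 + 4*x^3/7 + 2*x^2


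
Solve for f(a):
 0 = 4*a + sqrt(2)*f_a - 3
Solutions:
 f(a) = C1 - sqrt(2)*a^2 + 3*sqrt(2)*a/2


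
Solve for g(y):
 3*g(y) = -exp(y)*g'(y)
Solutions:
 g(y) = C1*exp(3*exp(-y))


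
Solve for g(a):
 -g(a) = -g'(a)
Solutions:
 g(a) = C1*exp(a)


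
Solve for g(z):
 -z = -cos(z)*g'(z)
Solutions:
 g(z) = C1 + Integral(z/cos(z), z)


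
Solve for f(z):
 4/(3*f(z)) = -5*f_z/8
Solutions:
 f(z) = -sqrt(C1 - 960*z)/15
 f(z) = sqrt(C1 - 960*z)/15


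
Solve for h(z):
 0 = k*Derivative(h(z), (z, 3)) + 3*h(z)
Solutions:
 h(z) = C1*exp(3^(1/3)*z*(-1/k)^(1/3)) + C2*exp(z*(-1/k)^(1/3)*(-3^(1/3) + 3^(5/6)*I)/2) + C3*exp(-z*(-1/k)^(1/3)*(3^(1/3) + 3^(5/6)*I)/2)


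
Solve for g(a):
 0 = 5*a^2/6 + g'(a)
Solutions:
 g(a) = C1 - 5*a^3/18


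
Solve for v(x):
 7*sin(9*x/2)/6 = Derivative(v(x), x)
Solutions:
 v(x) = C1 - 7*cos(9*x/2)/27


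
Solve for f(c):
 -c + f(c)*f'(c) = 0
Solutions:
 f(c) = -sqrt(C1 + c^2)
 f(c) = sqrt(C1 + c^2)


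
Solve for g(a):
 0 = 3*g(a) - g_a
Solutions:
 g(a) = C1*exp(3*a)


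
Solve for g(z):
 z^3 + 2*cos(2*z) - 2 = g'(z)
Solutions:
 g(z) = C1 + z^4/4 - 2*z + 2*sin(z)*cos(z)


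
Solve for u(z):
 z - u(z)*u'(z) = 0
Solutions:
 u(z) = -sqrt(C1 + z^2)
 u(z) = sqrt(C1 + z^2)


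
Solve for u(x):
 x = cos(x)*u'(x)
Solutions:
 u(x) = C1 + Integral(x/cos(x), x)


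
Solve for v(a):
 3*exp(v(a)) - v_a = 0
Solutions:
 v(a) = log(-1/(C1 + 3*a))


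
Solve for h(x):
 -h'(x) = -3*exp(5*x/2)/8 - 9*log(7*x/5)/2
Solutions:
 h(x) = C1 + 9*x*log(x)/2 + 9*x*(-log(5) - 1 + log(7))/2 + 3*exp(5*x/2)/20


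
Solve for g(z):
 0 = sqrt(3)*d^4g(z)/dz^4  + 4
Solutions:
 g(z) = C1 + C2*z + C3*z^2 + C4*z^3 - sqrt(3)*z^4/18


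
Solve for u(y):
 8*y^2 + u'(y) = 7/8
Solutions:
 u(y) = C1 - 8*y^3/3 + 7*y/8


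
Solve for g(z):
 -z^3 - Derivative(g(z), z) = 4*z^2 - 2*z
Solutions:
 g(z) = C1 - z^4/4 - 4*z^3/3 + z^2


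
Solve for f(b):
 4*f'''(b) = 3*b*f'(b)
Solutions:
 f(b) = C1 + Integral(C2*airyai(6^(1/3)*b/2) + C3*airybi(6^(1/3)*b/2), b)


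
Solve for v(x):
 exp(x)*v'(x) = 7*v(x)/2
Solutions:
 v(x) = C1*exp(-7*exp(-x)/2)


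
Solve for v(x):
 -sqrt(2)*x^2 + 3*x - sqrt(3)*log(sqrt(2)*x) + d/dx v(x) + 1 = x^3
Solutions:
 v(x) = C1 + x^4/4 + sqrt(2)*x^3/3 - 3*x^2/2 + sqrt(3)*x*log(x) - sqrt(3)*x - x + sqrt(3)*x*log(2)/2


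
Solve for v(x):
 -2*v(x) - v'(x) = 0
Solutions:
 v(x) = C1*exp(-2*x)


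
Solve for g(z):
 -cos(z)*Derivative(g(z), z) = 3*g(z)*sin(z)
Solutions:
 g(z) = C1*cos(z)^3


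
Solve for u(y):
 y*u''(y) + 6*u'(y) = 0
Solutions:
 u(y) = C1 + C2/y^5


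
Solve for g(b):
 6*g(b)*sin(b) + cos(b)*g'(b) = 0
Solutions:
 g(b) = C1*cos(b)^6


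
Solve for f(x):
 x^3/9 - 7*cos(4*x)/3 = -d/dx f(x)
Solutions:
 f(x) = C1 - x^4/36 + 7*sin(4*x)/12


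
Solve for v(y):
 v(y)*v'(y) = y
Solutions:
 v(y) = -sqrt(C1 + y^2)
 v(y) = sqrt(C1 + y^2)


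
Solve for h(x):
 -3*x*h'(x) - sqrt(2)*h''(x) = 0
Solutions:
 h(x) = C1 + C2*erf(2^(1/4)*sqrt(3)*x/2)


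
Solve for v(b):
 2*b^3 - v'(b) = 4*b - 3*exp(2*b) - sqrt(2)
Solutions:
 v(b) = C1 + b^4/2 - 2*b^2 + sqrt(2)*b + 3*exp(2*b)/2


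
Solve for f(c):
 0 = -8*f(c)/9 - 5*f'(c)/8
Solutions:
 f(c) = C1*exp(-64*c/45)


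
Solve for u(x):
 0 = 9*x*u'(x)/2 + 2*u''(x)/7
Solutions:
 u(x) = C1 + C2*erf(3*sqrt(14)*x/4)


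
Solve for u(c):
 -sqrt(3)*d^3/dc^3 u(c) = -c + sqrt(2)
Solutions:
 u(c) = C1 + C2*c + C3*c^2 + sqrt(3)*c^4/72 - sqrt(6)*c^3/18


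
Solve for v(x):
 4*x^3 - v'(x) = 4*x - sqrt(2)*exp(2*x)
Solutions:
 v(x) = C1 + x^4 - 2*x^2 + sqrt(2)*exp(2*x)/2


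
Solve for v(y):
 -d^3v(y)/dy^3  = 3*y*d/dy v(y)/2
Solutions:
 v(y) = C1 + Integral(C2*airyai(-2^(2/3)*3^(1/3)*y/2) + C3*airybi(-2^(2/3)*3^(1/3)*y/2), y)


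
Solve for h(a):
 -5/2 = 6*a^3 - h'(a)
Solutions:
 h(a) = C1 + 3*a^4/2 + 5*a/2


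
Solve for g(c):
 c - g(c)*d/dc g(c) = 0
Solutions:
 g(c) = -sqrt(C1 + c^2)
 g(c) = sqrt(C1 + c^2)


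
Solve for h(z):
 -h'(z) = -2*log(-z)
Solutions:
 h(z) = C1 + 2*z*log(-z) - 2*z


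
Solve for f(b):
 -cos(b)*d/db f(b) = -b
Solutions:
 f(b) = C1 + Integral(b/cos(b), b)


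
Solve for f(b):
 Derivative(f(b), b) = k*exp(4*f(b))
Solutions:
 f(b) = log(-(-1/(C1 + 4*b*k))^(1/4))
 f(b) = log(-1/(C1 + 4*b*k))/4
 f(b) = log(-I*(-1/(C1 + 4*b*k))^(1/4))
 f(b) = log(I*(-1/(C1 + 4*b*k))^(1/4))


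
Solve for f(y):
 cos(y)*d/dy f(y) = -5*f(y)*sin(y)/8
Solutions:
 f(y) = C1*cos(y)^(5/8)


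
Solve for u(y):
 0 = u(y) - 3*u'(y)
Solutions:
 u(y) = C1*exp(y/3)


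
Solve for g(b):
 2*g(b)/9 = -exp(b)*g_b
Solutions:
 g(b) = C1*exp(2*exp(-b)/9)


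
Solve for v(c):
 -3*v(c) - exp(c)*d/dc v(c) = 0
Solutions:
 v(c) = C1*exp(3*exp(-c))


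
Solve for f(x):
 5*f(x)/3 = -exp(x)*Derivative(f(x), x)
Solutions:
 f(x) = C1*exp(5*exp(-x)/3)


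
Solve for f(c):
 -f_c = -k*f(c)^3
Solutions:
 f(c) = -sqrt(2)*sqrt(-1/(C1 + c*k))/2
 f(c) = sqrt(2)*sqrt(-1/(C1 + c*k))/2


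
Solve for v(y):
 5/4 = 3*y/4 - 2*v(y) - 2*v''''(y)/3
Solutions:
 v(y) = 3*y/8 + (C1*sin(sqrt(2)*3^(1/4)*y/2) + C2*cos(sqrt(2)*3^(1/4)*y/2))*exp(-sqrt(2)*3^(1/4)*y/2) + (C3*sin(sqrt(2)*3^(1/4)*y/2) + C4*cos(sqrt(2)*3^(1/4)*y/2))*exp(sqrt(2)*3^(1/4)*y/2) - 5/8


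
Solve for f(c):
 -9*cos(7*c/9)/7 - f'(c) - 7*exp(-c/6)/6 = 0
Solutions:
 f(c) = C1 - 81*sin(7*c/9)/49 + 7*exp(-c/6)


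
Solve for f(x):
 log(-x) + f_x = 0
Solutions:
 f(x) = C1 - x*log(-x) + x


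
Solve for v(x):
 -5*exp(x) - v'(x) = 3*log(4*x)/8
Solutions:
 v(x) = C1 - 3*x*log(x)/8 + 3*x*(1 - 2*log(2))/8 - 5*exp(x)


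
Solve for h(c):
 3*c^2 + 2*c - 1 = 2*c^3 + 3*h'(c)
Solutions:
 h(c) = C1 - c^4/6 + c^3/3 + c^2/3 - c/3


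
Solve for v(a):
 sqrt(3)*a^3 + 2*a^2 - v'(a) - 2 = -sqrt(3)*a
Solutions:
 v(a) = C1 + sqrt(3)*a^4/4 + 2*a^3/3 + sqrt(3)*a^2/2 - 2*a


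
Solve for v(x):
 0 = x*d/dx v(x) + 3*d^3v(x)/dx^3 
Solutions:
 v(x) = C1 + Integral(C2*airyai(-3^(2/3)*x/3) + C3*airybi(-3^(2/3)*x/3), x)


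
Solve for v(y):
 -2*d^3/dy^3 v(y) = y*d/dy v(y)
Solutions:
 v(y) = C1 + Integral(C2*airyai(-2^(2/3)*y/2) + C3*airybi(-2^(2/3)*y/2), y)


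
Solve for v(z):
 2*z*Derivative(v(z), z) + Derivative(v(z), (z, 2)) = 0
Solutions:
 v(z) = C1 + C2*erf(z)


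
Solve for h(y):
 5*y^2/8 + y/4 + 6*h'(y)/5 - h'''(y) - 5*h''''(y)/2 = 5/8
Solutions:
 h(y) = C1 + C2*exp(-y*(2*2^(2/3)/(9*sqrt(1985) + 401)^(1/3) + 4 + 2^(1/3)*(9*sqrt(1985) + 401)^(1/3))/30)*sin(2^(1/3)*sqrt(3)*y*(-(9*sqrt(1985) + 401)^(1/3) + 2*2^(1/3)/(9*sqrt(1985) + 401)^(1/3))/30) + C3*exp(-y*(2*2^(2/3)/(9*sqrt(1985) + 401)^(1/3) + 4 + 2^(1/3)*(9*sqrt(1985) + 401)^(1/3))/30)*cos(2^(1/3)*sqrt(3)*y*(-(9*sqrt(1985) + 401)^(1/3) + 2*2^(1/3)/(9*sqrt(1985) + 401)^(1/3))/30) + C4*exp(y*(-2 + 2*2^(2/3)/(9*sqrt(1985) + 401)^(1/3) + 2^(1/3)*(9*sqrt(1985) + 401)^(1/3))/15) - 25*y^3/144 - 5*y^2/48 - 25*y/72


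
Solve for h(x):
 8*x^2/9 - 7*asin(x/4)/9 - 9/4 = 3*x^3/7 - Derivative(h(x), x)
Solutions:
 h(x) = C1 + 3*x^4/28 - 8*x^3/27 + 7*x*asin(x/4)/9 + 9*x/4 + 7*sqrt(16 - x^2)/9


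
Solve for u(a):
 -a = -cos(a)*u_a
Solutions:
 u(a) = C1 + Integral(a/cos(a), a)


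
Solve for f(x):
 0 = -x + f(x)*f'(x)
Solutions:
 f(x) = -sqrt(C1 + x^2)
 f(x) = sqrt(C1 + x^2)


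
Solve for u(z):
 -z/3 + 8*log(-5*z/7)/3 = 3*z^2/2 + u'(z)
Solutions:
 u(z) = C1 - z^3/2 - z^2/6 + 8*z*log(-z)/3 + 8*z*(-log(7) - 1 + log(5))/3


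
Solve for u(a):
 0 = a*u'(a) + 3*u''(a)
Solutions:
 u(a) = C1 + C2*erf(sqrt(6)*a/6)


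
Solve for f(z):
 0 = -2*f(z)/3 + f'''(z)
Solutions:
 f(z) = C3*exp(2^(1/3)*3^(2/3)*z/3) + (C1*sin(2^(1/3)*3^(1/6)*z/2) + C2*cos(2^(1/3)*3^(1/6)*z/2))*exp(-2^(1/3)*3^(2/3)*z/6)


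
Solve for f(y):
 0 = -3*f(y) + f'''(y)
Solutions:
 f(y) = C3*exp(3^(1/3)*y) + (C1*sin(3^(5/6)*y/2) + C2*cos(3^(5/6)*y/2))*exp(-3^(1/3)*y/2)


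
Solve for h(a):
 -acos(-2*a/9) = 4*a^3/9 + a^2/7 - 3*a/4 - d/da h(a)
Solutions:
 h(a) = C1 + a^4/9 + a^3/21 - 3*a^2/8 + a*acos(-2*a/9) + sqrt(81 - 4*a^2)/2


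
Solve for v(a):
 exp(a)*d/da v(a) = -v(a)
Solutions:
 v(a) = C1*exp(exp(-a))


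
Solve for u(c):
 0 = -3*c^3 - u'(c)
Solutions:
 u(c) = C1 - 3*c^4/4


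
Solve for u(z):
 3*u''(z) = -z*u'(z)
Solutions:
 u(z) = C1 + C2*erf(sqrt(6)*z/6)


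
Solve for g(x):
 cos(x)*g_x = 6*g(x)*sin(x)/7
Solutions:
 g(x) = C1/cos(x)^(6/7)


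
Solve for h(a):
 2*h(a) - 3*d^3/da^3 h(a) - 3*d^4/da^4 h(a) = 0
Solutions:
 h(a) = C1*exp(a*(-3 + sqrt(3)*sqrt(-32/(-9 + sqrt(593))^(1/3) + 3 + 4*(-9 + sqrt(593))^(1/3)))/12)*sin(sqrt(6)*a*sqrt(-16/(-9 + sqrt(593))^(1/3) - 3 + 2*(-9 + sqrt(593))^(1/3) + 3*sqrt(3)/sqrt(-32/(-9 + sqrt(593))^(1/3) + 3 + 4*(-9 + sqrt(593))^(1/3)))/12) + C2*exp(a*(-3 + sqrt(3)*sqrt(-32/(-9 + sqrt(593))^(1/3) + 3 + 4*(-9 + sqrt(593))^(1/3)))/12)*cos(sqrt(6)*a*sqrt(-16/(-9 + sqrt(593))^(1/3) - 3 + 2*(-9 + sqrt(593))^(1/3) + 3*sqrt(3)/sqrt(-32/(-9 + sqrt(593))^(1/3) + 3 + 4*(-9 + sqrt(593))^(1/3)))/12) + C3*exp(a*(-3 - sqrt(3)*sqrt(-32/(-9 + sqrt(593))^(1/3) + 3 + 4*(-9 + sqrt(593))^(1/3)) + sqrt(6)*sqrt(-2*(-9 + sqrt(593))^(1/3) + 3 + 16/(-9 + sqrt(593))^(1/3) + 3*sqrt(3)/sqrt(-32/(-9 + sqrt(593))^(1/3) + 3 + 4*(-9 + sqrt(593))^(1/3))))/12) + C4*exp(-a*(sqrt(3)*sqrt(-32/(-9 + sqrt(593))^(1/3) + 3 + 4*(-9 + sqrt(593))^(1/3)) + 3 + sqrt(6)*sqrt(-2*(-9 + sqrt(593))^(1/3) + 3 + 16/(-9 + sqrt(593))^(1/3) + 3*sqrt(3)/sqrt(-32/(-9 + sqrt(593))^(1/3) + 3 + 4*(-9 + sqrt(593))^(1/3))))/12)


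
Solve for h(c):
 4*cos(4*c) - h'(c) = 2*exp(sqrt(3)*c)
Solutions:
 h(c) = C1 - 2*sqrt(3)*exp(sqrt(3)*c)/3 + sin(4*c)


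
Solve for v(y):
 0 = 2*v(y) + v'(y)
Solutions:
 v(y) = C1*exp(-2*y)


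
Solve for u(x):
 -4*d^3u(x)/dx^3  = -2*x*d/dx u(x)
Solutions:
 u(x) = C1 + Integral(C2*airyai(2^(2/3)*x/2) + C3*airybi(2^(2/3)*x/2), x)


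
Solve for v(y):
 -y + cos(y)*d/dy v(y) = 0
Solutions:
 v(y) = C1 + Integral(y/cos(y), y)


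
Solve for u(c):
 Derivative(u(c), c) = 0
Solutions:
 u(c) = C1


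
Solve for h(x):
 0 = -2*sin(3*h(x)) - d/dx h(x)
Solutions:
 h(x) = -acos((-C1 - exp(12*x))/(C1 - exp(12*x)))/3 + 2*pi/3
 h(x) = acos((-C1 - exp(12*x))/(C1 - exp(12*x)))/3


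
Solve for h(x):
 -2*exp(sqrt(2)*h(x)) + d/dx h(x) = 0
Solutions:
 h(x) = sqrt(2)*(2*log(-1/(C1 + 2*x)) - log(2))/4


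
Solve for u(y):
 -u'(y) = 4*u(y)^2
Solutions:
 u(y) = 1/(C1 + 4*y)


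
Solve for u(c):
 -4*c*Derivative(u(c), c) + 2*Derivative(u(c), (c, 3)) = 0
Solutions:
 u(c) = C1 + Integral(C2*airyai(2^(1/3)*c) + C3*airybi(2^(1/3)*c), c)


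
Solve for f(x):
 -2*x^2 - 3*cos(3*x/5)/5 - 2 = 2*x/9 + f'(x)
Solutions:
 f(x) = C1 - 2*x^3/3 - x^2/9 - 2*x - sin(3*x/5)


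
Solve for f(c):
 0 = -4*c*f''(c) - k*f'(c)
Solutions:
 f(c) = C1 + c^(1 - re(k)/4)*(C2*sin(log(c)*Abs(im(k))/4) + C3*cos(log(c)*im(k)/4))


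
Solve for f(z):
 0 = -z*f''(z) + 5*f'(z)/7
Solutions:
 f(z) = C1 + C2*z^(12/7)


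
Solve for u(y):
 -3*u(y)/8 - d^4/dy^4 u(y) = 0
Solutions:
 u(y) = (C1*sin(2^(3/4)*3^(1/4)*y/4) + C2*cos(2^(3/4)*3^(1/4)*y/4))*exp(-2^(3/4)*3^(1/4)*y/4) + (C3*sin(2^(3/4)*3^(1/4)*y/4) + C4*cos(2^(3/4)*3^(1/4)*y/4))*exp(2^(3/4)*3^(1/4)*y/4)


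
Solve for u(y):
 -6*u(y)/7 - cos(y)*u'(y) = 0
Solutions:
 u(y) = C1*(sin(y) - 1)^(3/7)/(sin(y) + 1)^(3/7)


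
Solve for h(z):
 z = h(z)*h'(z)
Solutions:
 h(z) = -sqrt(C1 + z^2)
 h(z) = sqrt(C1 + z^2)


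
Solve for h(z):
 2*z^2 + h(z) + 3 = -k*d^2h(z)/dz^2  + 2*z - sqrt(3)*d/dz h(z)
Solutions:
 h(z) = C1*exp(z*(sqrt(3 - 4*k) - sqrt(3))/(2*k)) + C2*exp(-z*(sqrt(3 - 4*k) + sqrt(3))/(2*k)) + 4*k - 2*z^2 + 2*z + 4*sqrt(3)*z - 15 - 2*sqrt(3)


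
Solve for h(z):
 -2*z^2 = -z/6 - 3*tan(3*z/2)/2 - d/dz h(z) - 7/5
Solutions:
 h(z) = C1 + 2*z^3/3 - z^2/12 - 7*z/5 + log(cos(3*z/2))
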